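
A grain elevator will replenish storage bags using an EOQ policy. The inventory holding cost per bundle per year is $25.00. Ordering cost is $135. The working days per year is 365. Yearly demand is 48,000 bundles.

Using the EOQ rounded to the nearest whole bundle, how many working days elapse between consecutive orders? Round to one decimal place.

2DS/H = 2·48,000·135/25 = 518,400.00
EOQ = √518,400.00 ≈ 720.00 → Q = 720 bundles
Days between orders = 365 / (D/Q) = 365 / 66.667 ≈ 5.475

5.5 days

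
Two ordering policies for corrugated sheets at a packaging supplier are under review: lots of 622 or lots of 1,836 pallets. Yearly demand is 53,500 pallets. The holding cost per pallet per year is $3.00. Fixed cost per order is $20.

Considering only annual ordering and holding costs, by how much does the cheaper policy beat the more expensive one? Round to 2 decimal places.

$683.53

Annual cost at Q: ordering D·S/Q plus holding Q·H/2.
TC(622) = (53,500/622)×20 + (622/2)×3 = $2,653.26
TC(1,836) = (53,500/1,836)×20 + (1,836/2)×3 = $3,336.79
|ΔTC| = |$2,653.26 − $3,336.79| = $683.53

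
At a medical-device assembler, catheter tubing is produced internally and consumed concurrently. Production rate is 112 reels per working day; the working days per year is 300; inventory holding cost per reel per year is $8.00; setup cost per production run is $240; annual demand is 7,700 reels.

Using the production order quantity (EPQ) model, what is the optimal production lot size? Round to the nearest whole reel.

774 reels

Daily demand d = 7,700/300 = 25.667; p = 112; 1 − d/p = 0.77083
EPQ = √(2DS / (H(1 − d/p)))
    = √(2 × 7,700 × 240 / (8 × 0.77083)) ≈ 774.18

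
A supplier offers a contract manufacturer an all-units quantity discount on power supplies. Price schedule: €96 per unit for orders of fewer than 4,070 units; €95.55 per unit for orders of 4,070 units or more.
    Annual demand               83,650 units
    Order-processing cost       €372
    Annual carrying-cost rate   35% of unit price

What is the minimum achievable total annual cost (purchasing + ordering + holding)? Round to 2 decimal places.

H₁ = 35%×€96 = €33.6000;  H₂ = 35%×€95.55 = €33.4425
EOQ₁ = √(2×83,650×372/33.6000) = 1,360.97  (< 4,070, feasible at tier 1)
EOQ₂ = √(2×83,650×372/33.4425) = 1,364.17  (< 4,070 → use Q = 4,070 at tier-2 price)
TC(tier 1 (EOQ₁), Q≈1,361.0) = €8,076,128.72
TC(tier 2, Q≈4,070.0) = €8,068,458.64
Minimum at tier 2: €8,068,458.64

€8,068,458.64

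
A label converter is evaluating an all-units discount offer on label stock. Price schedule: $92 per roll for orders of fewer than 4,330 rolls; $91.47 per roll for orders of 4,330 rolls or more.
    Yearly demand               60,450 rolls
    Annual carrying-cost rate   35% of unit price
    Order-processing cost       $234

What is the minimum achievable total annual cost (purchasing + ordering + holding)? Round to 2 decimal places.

$5,591,582.07

H₁ = 35%×$92 = $32.2000;  H₂ = 35%×$91.47 = $32.0145
EOQ₁ = √(2×60,450×234/32.2000) = 937.33  (< 4,330, feasible at tier 1)
EOQ₂ = √(2×60,450×234/32.0145) = 940.04  (< 4,330 → use Q = 4,330 at tier-2 price)
TC(tier 1 (EOQ₁), Q≈937.3) = $5,591,582.07
TC(tier 2, Q≈4,330.0) = $5,601,939.71
Minimum at tier 1 (EOQ₁): $5,591,582.07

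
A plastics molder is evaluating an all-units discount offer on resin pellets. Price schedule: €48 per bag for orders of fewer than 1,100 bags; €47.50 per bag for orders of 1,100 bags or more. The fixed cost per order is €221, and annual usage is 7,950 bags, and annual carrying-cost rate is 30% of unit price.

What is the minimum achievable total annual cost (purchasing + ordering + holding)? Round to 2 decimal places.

H₁ = 30%×€48 = €14.4000;  H₂ = 30%×€47.50 = €14.2500
EOQ₁ = √(2×7,950×221/14.4000) = 493.98  (< 1,100, feasible at tier 1)
EOQ₂ = √(2×7,950×221/14.2500) = 496.58  (< 1,100 → use Q = 1,100 at tier-2 price)
TC(tier 1 (EOQ₁), Q≈494.0) = €388,713.38
TC(tier 2, Q≈1,100.0) = €387,059.73
Minimum at tier 2: €387,059.73

€387,059.73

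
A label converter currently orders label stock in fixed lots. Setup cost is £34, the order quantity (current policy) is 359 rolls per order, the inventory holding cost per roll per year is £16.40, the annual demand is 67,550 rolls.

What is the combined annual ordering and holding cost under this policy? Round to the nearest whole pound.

Orders/yr = 67,550/359 = 188.162; ordering cost = 188.162 × £34 = £6,397.49
Average inventory = 359/2 = 179.5; holding cost = 179.5 × £16.4 = £2,943.80
Total = £6,397.49 + £2,943.80 = £9,341.29

£9,341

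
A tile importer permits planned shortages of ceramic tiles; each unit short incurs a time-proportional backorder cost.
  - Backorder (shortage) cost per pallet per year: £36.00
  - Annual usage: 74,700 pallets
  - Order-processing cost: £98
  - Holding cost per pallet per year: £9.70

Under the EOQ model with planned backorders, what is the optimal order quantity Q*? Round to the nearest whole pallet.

1,384 pallets

Basic EOQ = √(2·74,700·98/9.7) = 1,228.577
Backorder adjustment √((H+b)/b) = √((9.7+36)/36) = 1.1267
Q* = 1,228.577 × 1.1267 ≈ 1,384.23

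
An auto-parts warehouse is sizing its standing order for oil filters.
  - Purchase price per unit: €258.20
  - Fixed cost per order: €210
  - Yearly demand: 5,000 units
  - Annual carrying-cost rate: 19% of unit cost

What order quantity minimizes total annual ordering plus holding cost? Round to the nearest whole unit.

Carrying cost H = €258.2 × 19% = €49.0580/unit/yr
EOQ = √(2DS/H) = √(2 × 5,000 × 210 / 49.058)
    = √(42,806.47) ≈ 206.90

207 units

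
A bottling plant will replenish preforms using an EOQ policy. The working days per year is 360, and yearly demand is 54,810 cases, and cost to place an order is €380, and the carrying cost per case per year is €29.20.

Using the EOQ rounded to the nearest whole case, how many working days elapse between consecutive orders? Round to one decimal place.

7.8 days

EOQ = √(2DS/H) = √(2 × 54,810 × 380 / 29.2)
    = √(1,426,561.64) ≈ 1,194.39 → Q = 1,194 cases
Cycle time = (working days × Q)/D = (360 × 1,194) / 54,810 = 7.842 days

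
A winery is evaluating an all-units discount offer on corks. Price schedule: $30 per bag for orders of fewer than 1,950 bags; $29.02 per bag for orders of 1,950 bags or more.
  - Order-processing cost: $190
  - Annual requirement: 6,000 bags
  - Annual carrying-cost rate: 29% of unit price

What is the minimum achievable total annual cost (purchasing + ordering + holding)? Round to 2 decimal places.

$182,910.02

H₁ = 29%×$30 = $8.7000;  H₂ = 29%×$29.02 = $8.4158
EOQ₁ = √(2×6,000×190/8.7000) = 511.93  (< 1,950, feasible at tier 1)
EOQ₂ = √(2×6,000×190/8.4158) = 520.50  (< 1,950 → use Q = 1,950 at tier-2 price)
TC(tier 1 (EOQ₁), Q≈511.9) = $184,453.76
TC(tier 2, Q≈1,950.0) = $182,910.02
Minimum at tier 2: $182,910.02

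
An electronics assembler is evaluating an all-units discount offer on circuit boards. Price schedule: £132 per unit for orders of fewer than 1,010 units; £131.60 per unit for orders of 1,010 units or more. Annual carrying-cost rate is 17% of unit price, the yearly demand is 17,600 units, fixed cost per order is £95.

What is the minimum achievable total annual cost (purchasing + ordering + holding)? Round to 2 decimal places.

H₁ = 17%×£132 = £22.4400;  H₂ = 17%×£131.60 = £22.3720
EOQ₁ = √(2×17,600×95/22.4400) = 386.03  (< 1,010, feasible at tier 1)
EOQ₂ = √(2×17,600×95/22.3720) = 386.62  (< 1,010 → use Q = 1,010 at tier-2 price)
TC(tier 1 (EOQ₁), Q≈386.0) = £2,331,862.53
TC(tier 2, Q≈1,010.0) = £2,329,113.31
Minimum at tier 2: £2,329,113.31

£2,329,113.31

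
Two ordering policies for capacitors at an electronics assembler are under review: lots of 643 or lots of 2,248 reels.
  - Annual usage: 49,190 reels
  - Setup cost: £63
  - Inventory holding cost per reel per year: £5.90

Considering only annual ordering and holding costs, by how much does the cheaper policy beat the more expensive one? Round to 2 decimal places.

Annual cost at Q: ordering D·S/Q plus holding Q·H/2.
TC(643) = (49,190/643)×63 + (643/2)×5.9 = £6,716.40
TC(2,248) = (49,190/2,248)×63 + (2,248/2)×5.9 = £8,010.15
Cheaper: Q = 643.  Difference = £1,293.75

£1,293.75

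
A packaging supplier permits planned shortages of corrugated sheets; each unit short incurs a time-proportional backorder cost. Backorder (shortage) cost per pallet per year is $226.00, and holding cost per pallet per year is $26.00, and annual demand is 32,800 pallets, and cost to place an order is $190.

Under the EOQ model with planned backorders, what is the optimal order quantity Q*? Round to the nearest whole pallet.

Q* = √(2DS/H) · √((H + b)/b)
   = √(2 × 32,800 × 190 / 26) · √((26 + 226) / 226)
   = 692.376 × 1.0560 ≈ 731.12

731 pallets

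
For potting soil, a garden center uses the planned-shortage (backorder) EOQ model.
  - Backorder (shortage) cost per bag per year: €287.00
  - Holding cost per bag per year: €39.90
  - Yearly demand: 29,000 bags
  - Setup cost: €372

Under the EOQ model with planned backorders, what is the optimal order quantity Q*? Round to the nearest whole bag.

785 bags

Basic EOQ = √(2·29,000·372/39.9) = 735.358
Backorder adjustment √((H+b)/b) = √((39.9+287)/287) = 1.0673
Q* = 735.358 × 1.0673 ≈ 784.81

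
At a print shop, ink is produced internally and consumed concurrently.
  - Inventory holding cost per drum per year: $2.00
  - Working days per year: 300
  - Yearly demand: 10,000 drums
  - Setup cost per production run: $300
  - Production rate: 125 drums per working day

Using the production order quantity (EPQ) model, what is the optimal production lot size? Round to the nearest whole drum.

d = 10,000/300 = 33.3333 drums/day;  effective holding cost H(1 − d/p) = 2·(1 − 33.3333/125) = 1.46667
Q* = √(2DS / H_eff) = √(2·10,000·300 / 1.46667) ≈ 2,022.60

2,023 drums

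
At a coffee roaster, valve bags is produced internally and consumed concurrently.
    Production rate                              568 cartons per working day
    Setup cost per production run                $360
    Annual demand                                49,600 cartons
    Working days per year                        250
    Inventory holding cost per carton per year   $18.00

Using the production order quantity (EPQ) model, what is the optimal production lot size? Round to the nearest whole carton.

1,746 cartons

d = 49,600/250 = 198.4000 cartons/day;  effective holding cost H(1 − d/p) = 18·(1 − 198.4000/568) = 11.71268
Q* = √(2DS / H_eff) = √(2·49,600·360 / 11.71268) ≈ 1,746.14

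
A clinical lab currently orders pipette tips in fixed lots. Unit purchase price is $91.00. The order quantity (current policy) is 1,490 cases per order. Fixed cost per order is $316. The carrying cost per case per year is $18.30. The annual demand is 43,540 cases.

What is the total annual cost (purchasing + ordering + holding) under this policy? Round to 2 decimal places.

Orders/yr = 43,540/1,490 = 29.221; ordering cost = 29.221 × $316 = $9,233.99
Average inventory = 1,490/2 = 745; holding cost = 745 × $18.3 = $13,633.50
Purchase cost = D·C = 43,540 × 91 = $3,962,140.00
Total = $9,233.99 + $13,633.50 + $3,962,140.00 = $3,985,007.49

$3,985,007.49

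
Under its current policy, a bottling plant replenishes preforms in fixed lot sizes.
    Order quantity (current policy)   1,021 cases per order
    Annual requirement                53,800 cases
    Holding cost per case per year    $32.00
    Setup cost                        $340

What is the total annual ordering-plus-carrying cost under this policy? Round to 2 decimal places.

$34,251.77

Ordering: D/Q × S = 53,800/1,021 × $340 = $17,915.77
Holding:  Q/2 × H = 1,021/2 × $32 = $16,336.00
Total = $17,915.77 + $16,336.00 = $34,251.77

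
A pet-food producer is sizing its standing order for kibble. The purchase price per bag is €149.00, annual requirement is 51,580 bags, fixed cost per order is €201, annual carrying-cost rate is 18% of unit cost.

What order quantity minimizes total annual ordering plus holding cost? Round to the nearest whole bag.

H = i·C = 0.18 × €149 = €26.8200 per bag-year
Optimal lot size Q* = (2 × 51,580 × €201 / €26.82)^½ ≈ 879.27

879 bags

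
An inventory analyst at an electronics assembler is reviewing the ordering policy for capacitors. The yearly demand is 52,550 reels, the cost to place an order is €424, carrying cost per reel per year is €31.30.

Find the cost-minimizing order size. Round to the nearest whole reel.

Optimal lot size Q* = (2 × 52,550 × €424 / €31.3)^½ ≈ 1,193.20

1,193 reels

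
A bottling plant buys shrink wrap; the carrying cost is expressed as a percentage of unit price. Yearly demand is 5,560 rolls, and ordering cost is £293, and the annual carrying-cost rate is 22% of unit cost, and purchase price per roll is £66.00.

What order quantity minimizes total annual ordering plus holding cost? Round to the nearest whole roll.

474 rolls

H = i·C = 0.22 × £66 = £14.5200 per roll-year
2DS/H = 2·5,560·293/14.52 = 224,391.18
EOQ = √224,391.18 ≈ 473.70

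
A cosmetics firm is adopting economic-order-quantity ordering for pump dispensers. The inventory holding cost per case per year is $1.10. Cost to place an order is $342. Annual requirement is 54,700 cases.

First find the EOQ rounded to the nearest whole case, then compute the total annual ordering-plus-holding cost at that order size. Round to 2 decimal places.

2DS/H = 2·54,700·342/1.1 = 34,013,454.55
EOQ = √34,013,454.55 ≈ 5,832.11 → Q = 5,832 cases
Annual ordering cost = (D/Q)·S = (54,700/5,832) × 342 = $3,207.72
Annual holding cost  = (Q/2)·H = (5,832/2) × 1.1 = $3,207.60
Total = $3,207.72 + $3,207.60 = $6,415.32

$6,415.32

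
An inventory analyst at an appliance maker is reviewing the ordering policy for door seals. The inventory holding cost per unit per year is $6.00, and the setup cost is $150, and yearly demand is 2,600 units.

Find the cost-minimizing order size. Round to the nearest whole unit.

361 units

EOQ = √(2DS/H) = √(2 × 2,600 × 150 / 6)
    = √(130,000.00) ≈ 360.56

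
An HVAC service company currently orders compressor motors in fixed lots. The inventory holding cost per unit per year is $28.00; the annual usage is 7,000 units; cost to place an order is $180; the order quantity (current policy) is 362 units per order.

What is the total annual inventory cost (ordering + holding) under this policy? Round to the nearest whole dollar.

Ordering: D/Q × S = 7,000/362 × $180 = $3,480.66
Holding:  Q/2 × H = 362/2 × $28 = $5,068.00
Total = $3,480.66 + $5,068.00 = $8,548.66

$8,549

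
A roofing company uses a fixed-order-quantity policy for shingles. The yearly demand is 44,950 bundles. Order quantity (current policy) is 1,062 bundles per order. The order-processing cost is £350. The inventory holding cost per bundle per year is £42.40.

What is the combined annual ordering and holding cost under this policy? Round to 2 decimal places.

£37,328.43

Annual ordering cost = (D/Q)·S = (44,950/1,062) × 350 = £14,814.03
Annual holding cost  = (Q/2)·H = (1,062/2) × 42.4 = £22,514.40
Total = £14,814.03 + £22,514.40 = £37,328.43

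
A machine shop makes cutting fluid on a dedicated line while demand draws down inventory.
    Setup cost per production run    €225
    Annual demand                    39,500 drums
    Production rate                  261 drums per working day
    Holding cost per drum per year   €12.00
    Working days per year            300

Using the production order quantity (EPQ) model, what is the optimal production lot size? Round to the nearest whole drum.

1,729 drums

Daily demand d = 39,500/300 = 131.667; p = 261; 1 − d/p = 0.49553
EPQ = √(2DS / (H(1 − d/p)))
    = √(2 × 39,500 × 225 / (12 × 0.49553)) ≈ 1,728.94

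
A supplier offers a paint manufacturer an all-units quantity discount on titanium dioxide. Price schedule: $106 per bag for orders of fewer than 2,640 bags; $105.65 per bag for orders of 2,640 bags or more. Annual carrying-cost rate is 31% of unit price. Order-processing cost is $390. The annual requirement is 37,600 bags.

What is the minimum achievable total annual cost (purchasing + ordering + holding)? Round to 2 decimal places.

H₁ = 31%×$106 = $32.8600;  H₂ = 31%×$105.65 = $32.7515
EOQ₁ = √(2×37,600×390/32.8600) = 944.73  (< 2,640, feasible at tier 1)
EOQ₂ = √(2×37,600×390/32.7515) = 946.29  (< 2,640 → use Q = 2,640 at tier-2 price)
TC(tier 1 (EOQ₁), Q≈944.7) = $4,016,643.81
TC(tier 2, Q≈2,640.0) = $4,021,226.53
Minimum at tier 1 (EOQ₁): $4,016,643.81

$4,016,643.81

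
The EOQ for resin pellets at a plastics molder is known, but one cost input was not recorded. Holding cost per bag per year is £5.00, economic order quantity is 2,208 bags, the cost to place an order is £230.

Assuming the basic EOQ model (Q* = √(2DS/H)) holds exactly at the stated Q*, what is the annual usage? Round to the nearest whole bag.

From Q* = √(2DS/H) ⇒ Q*² = 2DS/H.
D = Q²H / (2S) = 2,208² × 5 / (2 × 230) = 52,992.00

52,992 bags per year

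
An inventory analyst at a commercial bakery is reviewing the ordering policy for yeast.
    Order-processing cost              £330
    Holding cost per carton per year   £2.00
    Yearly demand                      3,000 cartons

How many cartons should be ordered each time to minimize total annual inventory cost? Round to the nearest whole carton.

995 cartons

2DS/H = 2·3,000·330/2 = 990,000.00
EOQ = √990,000.00 ≈ 994.99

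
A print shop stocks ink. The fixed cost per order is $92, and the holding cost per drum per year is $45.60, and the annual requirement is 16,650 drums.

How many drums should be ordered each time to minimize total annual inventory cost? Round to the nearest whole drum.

Q* = √(2·D·S / H) = √(2·16,650·92 / 45.6) = √67,184.2 ≈ 259.20

259 drums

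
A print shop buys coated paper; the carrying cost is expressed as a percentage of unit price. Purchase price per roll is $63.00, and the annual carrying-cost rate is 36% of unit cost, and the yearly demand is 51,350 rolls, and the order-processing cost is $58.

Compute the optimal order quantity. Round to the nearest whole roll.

512 rolls

Carrying cost H = $63 × 36% = $22.6800/roll/yr
EOQ = √(2DS/H) = √(2 × 51,350 × 58 / 22.68)
    = √(262,636.68) ≈ 512.48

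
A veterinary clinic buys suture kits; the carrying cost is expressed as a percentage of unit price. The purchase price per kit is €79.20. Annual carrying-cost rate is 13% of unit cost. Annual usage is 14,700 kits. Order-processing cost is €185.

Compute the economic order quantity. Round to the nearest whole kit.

Carrying cost H = €79.2 × 13% = €10.2960/kit/yr
Q* = √(2·D·S / H) = √(2·14,700·185 / 10.296) = √528,263.4 ≈ 726.82

727 kits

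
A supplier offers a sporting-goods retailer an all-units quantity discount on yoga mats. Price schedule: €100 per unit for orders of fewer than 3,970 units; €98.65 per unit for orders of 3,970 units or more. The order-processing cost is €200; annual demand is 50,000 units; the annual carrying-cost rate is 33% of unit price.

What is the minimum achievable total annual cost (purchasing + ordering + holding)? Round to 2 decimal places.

H₁ = 33%×€100 = €33.0000;  H₂ = 33%×€98.65 = €32.5545
EOQ₁ = √(2×50,000×200/33.0000) = 778.50  (< 3,970, feasible at tier 1)
EOQ₂ = √(2×50,000×200/32.5545) = 783.81  (< 3,970 → use Q = 3,970 at tier-2 price)
TC(tier 1 (EOQ₁), Q≈778.5) = €5,025,690.47
TC(tier 2, Q≈3,970.0) = €4,999,639.57
Minimum at tier 2: €4,999,639.57

€4,999,639.57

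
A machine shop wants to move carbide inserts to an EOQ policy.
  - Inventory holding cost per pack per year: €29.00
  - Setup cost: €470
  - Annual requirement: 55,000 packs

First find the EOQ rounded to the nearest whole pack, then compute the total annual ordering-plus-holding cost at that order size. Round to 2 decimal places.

€38,720.80

Optimal lot size Q* = (2 × 55,000 × €470 / €29)^½ ≈ 1,335.20 → Q = 1,335 packs
Annual ordering cost = (D/Q)·S = (55,000/1,335) × 470 = €19,363.30
Annual holding cost  = (Q/2)·H = (1,335/2) × 29 = €19,357.50
Total = €19,363.30 + €19,357.50 = €38,720.80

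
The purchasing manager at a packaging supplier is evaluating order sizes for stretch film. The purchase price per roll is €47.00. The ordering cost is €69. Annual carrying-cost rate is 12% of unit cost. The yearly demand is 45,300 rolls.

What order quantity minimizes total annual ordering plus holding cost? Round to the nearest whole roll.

1,053 rolls

Carrying cost H = €47 × 12% = €5.6400/roll/yr
Q* = √(2·D·S / H) = √(2·45,300·69 / 5.64) = √1,108,404.3 ≈ 1,052.81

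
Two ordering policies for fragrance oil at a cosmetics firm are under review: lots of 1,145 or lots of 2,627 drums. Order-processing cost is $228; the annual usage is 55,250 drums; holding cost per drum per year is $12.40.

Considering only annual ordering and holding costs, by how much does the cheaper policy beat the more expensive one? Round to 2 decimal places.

TC(Q) = (D/Q)S + (Q/2)H
TC(1,145) = (55,250/1,145)×228 + (1,145/2)×12.4 = $18,100.75
TC(2,627) = (55,250/2,627)×228 + (2,627/2)×12.4 = $21,082.60
Cheaper: Q = 1,145.  Difference = $2,981.86

$2,981.86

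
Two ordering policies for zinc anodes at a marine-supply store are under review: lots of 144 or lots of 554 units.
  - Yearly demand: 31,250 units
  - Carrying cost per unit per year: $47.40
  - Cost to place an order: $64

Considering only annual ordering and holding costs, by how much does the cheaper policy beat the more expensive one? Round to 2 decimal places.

$561.78

TC(Q) = (D/Q)S + (Q/2)H
TC(144) = (31,250/144)×64 + (144/2)×47.4 = $17,301.69
TC(554) = (31,250/554)×64 + (554/2)×47.4 = $16,739.91
Lots of 554 are cheaper by $561.78.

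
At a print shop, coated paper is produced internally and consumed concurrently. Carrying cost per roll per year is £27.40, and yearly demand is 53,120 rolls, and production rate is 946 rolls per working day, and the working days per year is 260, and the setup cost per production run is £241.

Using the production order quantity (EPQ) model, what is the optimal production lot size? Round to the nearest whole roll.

1,092 rolls

Daily demand d = 53,120/260 = 204.308; p = 946; 1 − d/p = 0.78403
EPQ = √(2DS / (H(1 − d/p)))
    = √(2 × 53,120 × 241 / (27.4 × 0.78403)) ≈ 1,091.72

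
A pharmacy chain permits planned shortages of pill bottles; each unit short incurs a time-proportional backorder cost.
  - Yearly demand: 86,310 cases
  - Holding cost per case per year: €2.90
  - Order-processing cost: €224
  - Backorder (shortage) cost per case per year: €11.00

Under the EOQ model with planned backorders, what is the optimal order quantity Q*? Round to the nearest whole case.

Q* = √(2DS/H) · √((H + b)/b)
   = √(2 × 86,310 × 224 / 2.9) · √((2.9 + 11) / 11)
   = 3,651.494 × 1.1241 ≈ 4,104.70

4,105 cases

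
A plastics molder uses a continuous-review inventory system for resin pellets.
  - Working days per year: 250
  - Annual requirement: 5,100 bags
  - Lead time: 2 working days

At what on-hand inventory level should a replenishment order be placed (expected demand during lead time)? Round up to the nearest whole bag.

Daily demand d = 5,100 / 250 = 20.400 bags/day
Demand during lead time = 20.400 × 2 = 40.80
Reorder point = 40.80 → round up

41 bags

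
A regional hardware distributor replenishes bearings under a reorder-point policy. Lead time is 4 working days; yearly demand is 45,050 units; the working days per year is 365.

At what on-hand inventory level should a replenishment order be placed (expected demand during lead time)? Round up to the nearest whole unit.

Daily demand d = 45,050 / 365 = 123.425 units/day
Demand during lead time = 123.425 × 4 = 493.70
Reorder point = 493.70 → round up

494 units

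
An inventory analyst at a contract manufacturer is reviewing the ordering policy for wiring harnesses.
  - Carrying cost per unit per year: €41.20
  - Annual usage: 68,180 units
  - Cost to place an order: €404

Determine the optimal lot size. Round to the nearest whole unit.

1,156 units

Q* = √(2·D·S / H) = √(2·68,180·404 / 41.2) = √1,337,122.3 ≈ 1,156.34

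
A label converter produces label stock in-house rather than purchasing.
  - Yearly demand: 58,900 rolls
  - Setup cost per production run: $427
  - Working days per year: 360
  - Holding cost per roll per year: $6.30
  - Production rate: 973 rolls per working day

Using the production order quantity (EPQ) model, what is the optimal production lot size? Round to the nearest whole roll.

Daily demand d = 58,900/360 = 163.611; p = 973; 1 − d/p = 0.83185
EPQ = √(2DS / (H(1 − d/p)))
    = √(2 × 58,900 × 427 / (6.3 × 0.83185)) ≈ 3,098.09

3,098 rolls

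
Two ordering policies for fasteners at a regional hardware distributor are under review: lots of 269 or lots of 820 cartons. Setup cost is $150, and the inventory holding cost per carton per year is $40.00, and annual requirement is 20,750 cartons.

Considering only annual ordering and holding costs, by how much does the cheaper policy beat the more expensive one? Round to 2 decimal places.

$3,245.10

TC(Q) = (D/Q)S + (Q/2)H
TC(269) = (20,750/269)×150 + (269/2)×40 = $16,950.63
TC(820) = (20,750/820)×150 + (820/2)×40 = $20,195.73
Lots of 269 are cheaper by $3,245.10.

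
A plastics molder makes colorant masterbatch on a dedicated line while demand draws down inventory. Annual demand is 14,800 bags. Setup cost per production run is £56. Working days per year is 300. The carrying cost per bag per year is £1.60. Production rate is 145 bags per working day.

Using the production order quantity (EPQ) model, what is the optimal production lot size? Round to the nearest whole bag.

1,253 bags

Daily demand d = 14,800/300 = 49.333; p = 145; 1 − d/p = 0.65977
EPQ = √(2DS / (H(1 − d/p)))
    = √(2 × 14,800 × 56 / (1.6 × 0.65977)) ≈ 1,253.09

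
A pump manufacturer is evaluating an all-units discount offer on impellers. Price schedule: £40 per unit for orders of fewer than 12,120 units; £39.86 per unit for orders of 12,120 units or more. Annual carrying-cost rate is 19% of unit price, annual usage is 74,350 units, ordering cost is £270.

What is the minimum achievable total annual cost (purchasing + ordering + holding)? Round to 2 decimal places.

H₁ = 19%×£40 = £7.6000;  H₂ = 19%×£39.86 = £7.5734
EOQ₁ = √(2×74,350×270/7.6000) = 2,298.43  (< 12,120, feasible at tier 1)
EOQ₂ = √(2×74,350×270/7.5734) = 2,302.46  (< 12,120 → use Q = 12,120 at tier-2 price)
TC(tier 1 (EOQ₁), Q≈2,298.4) = £2,991,468.04
TC(tier 2, Q≈12,120.0) = £3,011,142.12
Minimum at tier 1 (EOQ₁): £2,991,468.04

£2,991,468.04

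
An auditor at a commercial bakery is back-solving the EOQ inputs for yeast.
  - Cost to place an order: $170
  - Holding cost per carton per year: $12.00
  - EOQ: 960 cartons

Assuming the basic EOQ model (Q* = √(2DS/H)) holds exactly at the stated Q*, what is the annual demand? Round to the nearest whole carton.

From Q* = √(2DS/H) ⇒ Q*² = 2DS/H.
D = Q²H / (2S) = 960² × 12 / (2 × 170) = 32,527.06

32,527 cartons per year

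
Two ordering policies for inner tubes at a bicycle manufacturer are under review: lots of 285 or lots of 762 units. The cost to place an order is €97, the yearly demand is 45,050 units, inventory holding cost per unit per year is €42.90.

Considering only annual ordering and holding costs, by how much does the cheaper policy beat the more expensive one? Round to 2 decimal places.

For each Q, cost = (D/Q)·S + (Q/2)·H.
TC(285) = (45,050/285)×97 + (285/2)×42.9 = €21,446.06
TC(762) = (45,050/762)×97 + (762/2)×42.9 = €22,079.61
Cheaper: Q = 285.  Difference = €633.55

€633.55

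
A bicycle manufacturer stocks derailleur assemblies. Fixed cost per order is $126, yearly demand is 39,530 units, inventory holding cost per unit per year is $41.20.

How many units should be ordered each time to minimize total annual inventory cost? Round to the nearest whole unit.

492 units

2DS/H = 2·39,530·126/41.2 = 241,785.44
EOQ = √241,785.44 ≈ 491.72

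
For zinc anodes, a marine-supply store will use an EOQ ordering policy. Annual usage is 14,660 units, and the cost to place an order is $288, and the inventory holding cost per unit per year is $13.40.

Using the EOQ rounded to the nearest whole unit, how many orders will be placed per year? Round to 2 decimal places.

18.46 orders per year

EOQ = √(2DS/H) = √(2 × 14,660 × 288 / 13.4)
    = √(630,161.19) ≈ 793.83 → Q = 794
Orders per year = D/Q = 14,660 / 794 = 18.463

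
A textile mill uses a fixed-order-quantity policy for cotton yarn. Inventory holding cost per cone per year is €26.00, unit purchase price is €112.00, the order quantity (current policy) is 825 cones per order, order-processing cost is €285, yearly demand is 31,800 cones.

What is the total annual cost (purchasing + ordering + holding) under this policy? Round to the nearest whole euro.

€3,583,310

Ordering: D/Q × S = 31,800/825 × €285 = €10,985.45
Holding:  Q/2 × H = 825/2 × €26 = €10,725.00
Purchase cost = D·C = 31,800 × 112 = €3,561,600.00
Total = €10,985.45 + €10,725.00 + €3,561,600.00 = €3,583,310.45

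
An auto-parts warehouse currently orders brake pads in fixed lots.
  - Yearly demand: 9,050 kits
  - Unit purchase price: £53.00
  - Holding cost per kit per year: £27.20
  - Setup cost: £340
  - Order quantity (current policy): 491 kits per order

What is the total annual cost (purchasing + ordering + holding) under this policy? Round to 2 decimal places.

Annual ordering cost = (D/Q)·S = (9,050/491) × 340 = £6,266.80
Annual holding cost  = (Q/2)·H = (491/2) × 27.2 = £6,677.60
Purchase cost = D·C = 9,050 × 53 = £479,650.00
Total = £6,266.80 + £6,677.60 + £479,650.00 = £492,594.40

£492,594.40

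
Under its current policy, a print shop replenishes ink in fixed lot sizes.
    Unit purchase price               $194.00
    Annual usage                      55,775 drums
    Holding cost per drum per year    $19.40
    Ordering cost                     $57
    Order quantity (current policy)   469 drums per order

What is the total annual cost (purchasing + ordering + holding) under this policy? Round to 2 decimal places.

Orders/yr = 55,775/469 = 118.923; ordering cost = 118.923 × $57 = $6,778.62
Average inventory = 469/2 = 234.5; holding cost = 234.5 × $19.4 = $4,549.30
Purchase cost = D·C = 55,775 × 194 = $10,820,350.00
Total = $6,778.62 + $4,549.30 + $10,820,350.00 = $10,831,677.92

$10,831,677.92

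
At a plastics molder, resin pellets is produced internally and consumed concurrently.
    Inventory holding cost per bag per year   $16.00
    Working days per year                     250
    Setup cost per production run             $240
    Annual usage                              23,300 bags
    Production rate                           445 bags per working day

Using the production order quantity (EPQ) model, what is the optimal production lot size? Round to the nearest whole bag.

d = 23,300/250 = 93.2000 bags/day;  effective holding cost H(1 − d/p) = 16·(1 − 93.2000/445) = 12.64899
Q* = √(2DS / H_eff) = √(2·23,300·240 / 12.64899) ≈ 940.31

940 bags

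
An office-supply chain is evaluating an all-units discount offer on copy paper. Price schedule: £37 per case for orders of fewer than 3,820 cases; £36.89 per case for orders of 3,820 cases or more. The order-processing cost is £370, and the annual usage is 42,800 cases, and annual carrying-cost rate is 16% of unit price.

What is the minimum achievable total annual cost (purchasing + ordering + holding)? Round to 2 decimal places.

H₁ = 16%×£37 = £5.9200;  H₂ = 16%×£36.89 = £5.9024
EOQ₁ = √(2×42,800×370/5.9200) = 2,313.01  (< 3,820, feasible at tier 1)
EOQ₂ = √(2×42,800×370/5.9024) = 2,316.45  (< 3,820 → use Q = 3,820 at tier-2 price)
TC(tier 1 (EOQ₁), Q≈2,313.0) = £1,597,293.00
TC(tier 2, Q≈3,820.0) = £1,594,311.13
Minimum at tier 2: £1,594,311.13

£1,594,311.13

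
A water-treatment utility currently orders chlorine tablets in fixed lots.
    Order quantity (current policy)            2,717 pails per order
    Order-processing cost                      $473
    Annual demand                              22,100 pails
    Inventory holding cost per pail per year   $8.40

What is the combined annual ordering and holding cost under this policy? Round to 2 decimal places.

Ordering: D/Q × S = 22,100/2,717 × $473 = $3,847.37
Holding:  Q/2 × H = 2,717/2 × $8.4 = $11,411.40
Total = $3,847.37 + $11,411.40 = $15,258.77

$15,258.77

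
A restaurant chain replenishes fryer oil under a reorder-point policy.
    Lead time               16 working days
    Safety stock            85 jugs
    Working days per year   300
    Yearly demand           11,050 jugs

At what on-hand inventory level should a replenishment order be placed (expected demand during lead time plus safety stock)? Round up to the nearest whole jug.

Daily demand d = 11,050 / 300 = 36.833 jugs/day
Demand during lead time = 36.833 × 16 = 589.33
Reorder point = 589.33 + 85 = 674.33 → round up

675 jugs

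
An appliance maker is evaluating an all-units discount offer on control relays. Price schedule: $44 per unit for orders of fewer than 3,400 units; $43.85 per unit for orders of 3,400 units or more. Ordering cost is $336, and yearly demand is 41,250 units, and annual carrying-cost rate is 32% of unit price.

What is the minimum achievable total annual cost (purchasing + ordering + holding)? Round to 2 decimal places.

H₁ = 32%×$44 = $14.0800;  H₂ = 32%×$43.85 = $14.0320
EOQ₁ = √(2×41,250×336/14.0800) = 1,403.12  (< 3,400, feasible at tier 1)
EOQ₂ = √(2×41,250×336/14.0320) = 1,405.52  (< 3,400 → use Q = 3,400 at tier-2 price)
TC(tier 1 (EOQ₁), Q≈1,403.1) = $1,834,755.95
TC(tier 2, Q≈3,400.0) = $1,836,743.37
Minimum at tier 1 (EOQ₁): $1,834,755.95

$1,834,755.95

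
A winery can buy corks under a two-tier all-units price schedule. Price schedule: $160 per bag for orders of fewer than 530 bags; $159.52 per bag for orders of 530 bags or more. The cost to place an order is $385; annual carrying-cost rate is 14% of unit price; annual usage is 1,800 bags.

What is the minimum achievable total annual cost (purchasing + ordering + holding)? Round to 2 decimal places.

$293,571.93

H₁ = 14%×$160 = $22.4000;  H₂ = 14%×$159.52 = $22.3328
EOQ₁ = √(2×1,800×385/22.4000) = 248.75  (< 530, feasible at tier 1)
EOQ₂ = √(2×1,800×385/22.3328) = 249.12  (< 530 → use Q = 530 at tier-2 price)
TC(tier 1 (EOQ₁), Q≈248.7) = $293,571.93
TC(tier 2, Q≈530.0) = $294,361.74
Minimum at tier 1 (EOQ₁): $293,571.93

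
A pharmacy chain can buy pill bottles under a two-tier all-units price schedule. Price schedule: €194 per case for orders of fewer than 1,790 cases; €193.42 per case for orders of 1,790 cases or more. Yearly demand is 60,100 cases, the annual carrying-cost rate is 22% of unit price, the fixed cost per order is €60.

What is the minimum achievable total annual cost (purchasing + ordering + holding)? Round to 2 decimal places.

€11,664,640.92

H₁ = 22%×€194 = €42.6800;  H₂ = 22%×€193.42 = €42.5524
EOQ₁ = √(2×60,100×60/42.6800) = 411.07  (< 1,790, feasible at tier 1)
EOQ₂ = √(2×60,100×60/42.5524) = 411.69  (< 1,790 → use Q = 1,790 at tier-2 price)
TC(tier 1 (EOQ₁), Q≈411.1) = €11,676,944.46
TC(tier 2, Q≈1,790.0) = €11,664,640.92
Minimum at tier 2: €11,664,640.92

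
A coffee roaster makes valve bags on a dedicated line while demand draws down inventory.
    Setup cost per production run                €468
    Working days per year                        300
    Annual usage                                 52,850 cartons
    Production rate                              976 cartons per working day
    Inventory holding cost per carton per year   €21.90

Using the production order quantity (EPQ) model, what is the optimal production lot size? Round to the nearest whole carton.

d = 52,850/300 = 176.1667 cartons/day;  effective holding cost H(1 − d/p) = 21.9·(1 − 176.1667/976) = 17.94708
Q* = √(2DS / H_eff) = √(2·52,850·468 / 17.94708) ≈ 1,660.21

1,660 cartons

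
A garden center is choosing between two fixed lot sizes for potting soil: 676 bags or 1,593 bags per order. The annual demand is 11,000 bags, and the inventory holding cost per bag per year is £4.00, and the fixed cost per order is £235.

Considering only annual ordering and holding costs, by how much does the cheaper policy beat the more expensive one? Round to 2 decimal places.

£367.24

Annual cost at Q: ordering D·S/Q plus holding Q·H/2.
TC(676) = (11,000/676)×235 + (676/2)×4 = £5,175.96
TC(1,593) = (11,000/1,593)×235 + (1,593/2)×4 = £4,808.72
Cheaper: Q = 1,593.  Difference = £367.24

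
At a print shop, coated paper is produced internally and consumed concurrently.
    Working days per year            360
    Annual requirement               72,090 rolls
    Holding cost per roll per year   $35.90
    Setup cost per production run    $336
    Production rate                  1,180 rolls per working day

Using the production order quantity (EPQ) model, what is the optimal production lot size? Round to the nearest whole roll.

1,275 rolls

d = 72,090/360 = 200.2500 rolls/day;  effective holding cost H(1 − d/p) = 35.9·(1 − 200.2500/1180) = 29.80765
Q* = √(2DS / H_eff) = √(2·72,090·336 / 29.80765) ≈ 1,274.85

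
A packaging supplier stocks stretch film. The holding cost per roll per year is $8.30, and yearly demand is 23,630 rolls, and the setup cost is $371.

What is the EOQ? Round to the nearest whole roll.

2DS/H = 2·23,630·371/8.3 = 2,112,465.06
EOQ = √2,112,465.06 ≈ 1,453.43

1,453 rolls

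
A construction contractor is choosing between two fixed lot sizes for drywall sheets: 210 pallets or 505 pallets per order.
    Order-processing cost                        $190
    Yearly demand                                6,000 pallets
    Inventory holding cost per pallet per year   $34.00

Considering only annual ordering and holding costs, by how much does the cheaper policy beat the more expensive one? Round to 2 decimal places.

TC(Q) = (D/Q)S + (Q/2)H
TC(210) = (6,000/210)×190 + (210/2)×34 = $8,998.57
TC(505) = (6,000/505)×190 + (505/2)×34 = $10,842.43
Lots of 210 are cheaper by $1,843.85.

$1,843.85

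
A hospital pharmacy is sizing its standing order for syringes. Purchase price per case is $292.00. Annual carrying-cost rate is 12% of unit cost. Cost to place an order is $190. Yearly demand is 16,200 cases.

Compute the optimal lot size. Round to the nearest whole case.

H = i·C = 0.12 × $292 = $35.0400 per case-year
2DS/H = 2·16,200·190/35.04 = 175,684.93
EOQ = √175,684.93 ≈ 419.15

419 cases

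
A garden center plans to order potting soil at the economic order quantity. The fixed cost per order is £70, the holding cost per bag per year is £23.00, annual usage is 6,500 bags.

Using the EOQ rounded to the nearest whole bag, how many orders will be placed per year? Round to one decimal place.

2DS/H = 2·6,500·70/23 = 39,565.22
EOQ = √39,565.22 ≈ 198.91 → Q = 199
Orders per year = D/Q = 6,500 / 199 = 32.663

32.7 orders per year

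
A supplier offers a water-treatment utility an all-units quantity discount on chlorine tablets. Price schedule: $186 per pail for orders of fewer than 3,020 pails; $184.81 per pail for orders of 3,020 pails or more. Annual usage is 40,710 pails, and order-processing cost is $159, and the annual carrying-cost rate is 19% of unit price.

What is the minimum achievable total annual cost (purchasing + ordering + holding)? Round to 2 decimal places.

H₁ = 19%×$186 = $35.3400;  H₂ = 19%×$184.81 = $35.1139
EOQ₁ = √(2×40,710×159/35.3400) = 605.24  (< 3,020, feasible at tier 1)
EOQ₂ = √(2×40,710×159/35.1139) = 607.19  (< 3,020 → use Q = 3,020 at tier-2 price)
TC(tier 1 (EOQ₁), Q≈605.2) = $7,593,449.34
TC(tier 2, Q≈3,020.0) = $7,578,780.43
Minimum at tier 2: $7,578,780.43

$7,578,780.43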